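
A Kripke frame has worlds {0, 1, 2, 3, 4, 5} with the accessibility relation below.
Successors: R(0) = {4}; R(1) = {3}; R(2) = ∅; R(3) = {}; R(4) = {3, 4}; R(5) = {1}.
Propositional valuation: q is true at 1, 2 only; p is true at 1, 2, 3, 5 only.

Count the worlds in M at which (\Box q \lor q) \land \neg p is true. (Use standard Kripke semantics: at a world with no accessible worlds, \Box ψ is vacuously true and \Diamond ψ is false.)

Let φ = (\Box q \lor q) \land \neg p. Evaluate φ at each world:
  0 (successors {4}): φ is false.
  1 (successors {3}): φ is false.
  2 (successors ∅): φ is false.
  3 (successors ∅): φ is false.
  4 (successors {3, 4}): φ is false.
  5 (successors {1}): φ is false.
For instance, at 1:
  At 1: \Box q \lor q is true, \neg p is false, so (\Box q \lor q) \land \neg p is false.
    At 1: \Box q is false, q is true, so \Box q \lor q is true.
      At 1: \Box q requires q at every successor {3}.
        q fails at 3, so \Box q is false at 1.
Satisfying worlds: none.

0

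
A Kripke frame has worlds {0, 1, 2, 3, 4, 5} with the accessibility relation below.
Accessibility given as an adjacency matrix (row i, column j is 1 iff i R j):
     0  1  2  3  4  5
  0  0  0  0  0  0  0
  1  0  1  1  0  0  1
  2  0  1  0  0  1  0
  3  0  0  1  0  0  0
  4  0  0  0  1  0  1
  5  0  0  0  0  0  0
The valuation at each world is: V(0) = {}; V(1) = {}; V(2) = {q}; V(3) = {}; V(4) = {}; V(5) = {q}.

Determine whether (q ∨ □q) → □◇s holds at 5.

At 5: q ∨ □q is true, □◇s is true, so (q ∨ □q) → □◇s is true.
  At 5: q is true, □q is true, so q ∨ □q is true.
    At 5: no accessible worlds, so □q holds vacuously.
  At 5: no accessible worlds, so □◇s holds vacuously.

Yes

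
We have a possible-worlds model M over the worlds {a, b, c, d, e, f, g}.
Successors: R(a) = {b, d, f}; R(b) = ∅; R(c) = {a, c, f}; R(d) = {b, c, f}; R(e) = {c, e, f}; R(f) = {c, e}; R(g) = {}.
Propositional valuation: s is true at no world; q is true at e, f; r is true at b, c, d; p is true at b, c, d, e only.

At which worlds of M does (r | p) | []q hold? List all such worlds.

b, c, d, e, g

Recall that []ψ holds at a world iff ψ holds at every accessible world, and <>ψ holds iff ψ holds at some accessible world.
Let φ = (r | p) | []q. Evaluate φ at each world:
  a (successors {b, d, f}): φ is false.
  b (successors ∅): φ is true.
  c (successors {a, c, f}): φ is true.
  d (successors {b, c, f}): φ is true.
  e (successors {c, e, f}): φ is true.
  f (successors {c, e}): φ is false.
  g (successors ∅): φ is true.
For instance, at d:
  At d: r | p is true, []q is false, so (r | p) | []q is true.
    At d: []q requires q at every successor {b, c, f}.
      q fails at b, so []q is false at d.
Satisfying worlds: {b, c, d, e, g}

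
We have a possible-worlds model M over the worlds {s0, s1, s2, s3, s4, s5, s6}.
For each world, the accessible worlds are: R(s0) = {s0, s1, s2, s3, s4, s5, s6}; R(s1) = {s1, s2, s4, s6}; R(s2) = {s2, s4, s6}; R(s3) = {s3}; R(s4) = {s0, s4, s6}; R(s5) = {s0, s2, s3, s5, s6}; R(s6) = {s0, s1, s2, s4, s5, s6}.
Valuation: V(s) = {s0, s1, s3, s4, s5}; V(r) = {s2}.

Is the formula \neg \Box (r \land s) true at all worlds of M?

Yes

Let φ = \neg \Box (r \land s). Evaluate φ at each world:
  s0 (successors {s0, s1, s2, s3, s4, s5, s6}): φ is true.
  s1 (successors {s1, s2, s4, s6}): φ is true.
  s2 (successors {s2, s4, s6}): φ is true.
  s3 (successors {s3}): φ is true.
  s4 (successors {s0, s4, s6}): φ is true.
  s5 (successors {s0, s2, s3, s5, s6}): φ is true.
  s6 (successors {s0, s1, s2, s4, s5, s6}): φ is true.
For instance, at s6:
  At s6: \Box (r \land s) is false, so \neg \Box (r \land s) is true.
    At s6: \Box (r \land s) requires r \land s at every successor {s0, s1, s2, s4, s5, s6}.
      r \land s fails at s0, so \Box (r \land s) is false at s6.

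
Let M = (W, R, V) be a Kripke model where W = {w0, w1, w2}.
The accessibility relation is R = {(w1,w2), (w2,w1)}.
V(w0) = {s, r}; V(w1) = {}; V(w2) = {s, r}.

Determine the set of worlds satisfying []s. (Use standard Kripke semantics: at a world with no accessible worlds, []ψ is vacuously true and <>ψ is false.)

Recall that []ψ holds at a world iff ψ holds at every accessible world, and <>ψ holds iff ψ holds at some accessible world.
Let φ = []s. Evaluate φ at each world:
  w0 (successors ∅): φ is true.
  w1 (successors {w2}): φ is true.
  w2 (successors {w1}): φ is false.
For instance, at w2:
  At w2: []s requires s at every successor {w1}.
    s fails at w1, so []s is false at w2.
Satisfying worlds: {w0, w1}

w0, w1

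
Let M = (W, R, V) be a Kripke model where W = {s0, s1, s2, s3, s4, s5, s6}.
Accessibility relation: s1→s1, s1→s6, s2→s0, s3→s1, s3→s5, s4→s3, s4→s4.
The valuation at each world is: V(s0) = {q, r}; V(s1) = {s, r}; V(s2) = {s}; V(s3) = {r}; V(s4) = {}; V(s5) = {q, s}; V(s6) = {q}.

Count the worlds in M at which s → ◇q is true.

Let φ = s → ◇q. Evaluate φ at each world:
  s0 (successors ∅): φ is true.
  s1 (successors {s1, s6}): φ is true.
  s2 (successors {s0}): φ is true.
  s3 (successors {s1, s5}): φ is true.
  s4 (successors {s3, s4}): φ is true.
  s5 (successors ∅): φ is false.
  s6 (successors ∅): φ is true.
For instance, at s3:
  At s3: s is false, ◇q is true, so s → ◇q is true.
    At s3: ◇q requires q at some successor in {s1, s5}.
      q holds at s5, so ◇q is true at s3.
Satisfying worlds: {s0, s1, s2, s3, s4, s6}

6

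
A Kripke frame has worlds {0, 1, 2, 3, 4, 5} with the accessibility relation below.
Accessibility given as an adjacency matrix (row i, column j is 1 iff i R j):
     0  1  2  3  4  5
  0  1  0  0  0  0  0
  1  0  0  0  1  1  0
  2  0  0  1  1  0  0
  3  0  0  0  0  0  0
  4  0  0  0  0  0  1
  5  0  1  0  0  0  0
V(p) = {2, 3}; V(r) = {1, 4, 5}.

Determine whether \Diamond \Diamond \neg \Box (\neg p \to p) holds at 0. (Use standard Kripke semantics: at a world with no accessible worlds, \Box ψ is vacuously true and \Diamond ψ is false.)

At 0: \Diamond \Diamond \neg \Box (\neg p \to p) requires \Diamond \neg \Box (\neg p \to p) at some successor in {0}.
  \Diamond \neg \Box (\neg p \to p) holds at 0, so \Diamond \Diamond \neg \Box (\neg p \to p) is true at 0.
    At 0: \Diamond \neg \Box (\neg p \to p) requires \neg \Box (\neg p \to p) at some successor in {0}.
      \neg \Box (\neg p \to p) holds at 0, so \Diamond \neg \Box (\neg p \to p) is true at 0.

Yes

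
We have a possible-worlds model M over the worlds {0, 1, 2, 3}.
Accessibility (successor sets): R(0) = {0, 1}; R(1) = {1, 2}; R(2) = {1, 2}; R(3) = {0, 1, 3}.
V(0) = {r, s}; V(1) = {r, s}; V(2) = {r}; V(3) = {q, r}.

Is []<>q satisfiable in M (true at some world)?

Recall that []ψ holds at a world iff ψ holds at every accessible world, and <>ψ holds iff ψ holds at some accessible world.
Let φ = []<>q. Evaluate φ at each world:
  0 (successors {0, 1}): φ is false.
  1 (successors {1, 2}): φ is false.
  2 (successors {1, 2}): φ is false.
  3 (successors {0, 1, 3}): φ is false.
For instance, at 1:
  At 1: []<>q requires <>q at every successor {1, 2}.
    <>q fails at 1, so []<>q is false at 1.
      At 1: <>q requires q at some successor in {1, 2}.
        At 1: q is false.
        At 2: q is false.
      So <>q is false at 1.

No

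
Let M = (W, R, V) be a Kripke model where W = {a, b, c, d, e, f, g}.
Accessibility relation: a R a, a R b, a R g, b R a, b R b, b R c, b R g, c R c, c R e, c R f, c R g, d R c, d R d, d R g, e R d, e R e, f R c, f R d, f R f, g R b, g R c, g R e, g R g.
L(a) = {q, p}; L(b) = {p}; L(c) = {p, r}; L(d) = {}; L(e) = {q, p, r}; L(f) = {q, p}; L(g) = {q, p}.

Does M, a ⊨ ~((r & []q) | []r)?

Yes

At a: (r & []q) | []r is false, so ~((r & []q) | []r) is true.
  At a: r & []q is false, []r is false, so (r & []q) | []r is false.
    At a: r is false, []q is false, so r & []q is false.
      At a: []q requires q at every successor {a, b, g}.
        q fails at b, so []q is false at a.
    At a: []r requires r at every successor {a, b, g}.
      r fails at a, so []r is false at a.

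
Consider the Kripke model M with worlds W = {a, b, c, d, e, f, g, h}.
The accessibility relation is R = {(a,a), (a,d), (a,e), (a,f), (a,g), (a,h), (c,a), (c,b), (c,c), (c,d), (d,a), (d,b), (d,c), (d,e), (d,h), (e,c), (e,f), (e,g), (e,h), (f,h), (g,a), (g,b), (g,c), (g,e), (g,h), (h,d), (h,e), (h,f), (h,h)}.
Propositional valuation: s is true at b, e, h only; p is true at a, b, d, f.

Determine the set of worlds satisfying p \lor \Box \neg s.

a, b, d, f

Recall that \Box ψ holds at a world iff ψ holds at every accessible world, and \Diamond ψ holds iff ψ holds at some accessible world.
Let φ = p \lor \Box \neg s. Evaluate φ at each world:
  a (successors {a, d, e, f, g, h}): φ is true.
  b (successors ∅): φ is true.
  c (successors {a, b, c, d}): φ is false.
  d (successors {a, b, c, e, h}): φ is true.
  e (successors {c, f, g, h}): φ is false.
  f (successors {h}): φ is true.
  g (successors {a, b, c, e, h}): φ is false.
  h (successors {d, e, f, h}): φ is false.
For instance, at e:
  At e: p is false, \Box \neg s is false, so p \lor \Box \neg s is false.
    At e: \Box \neg s requires \neg s at every successor {c, f, g, h}.
      \neg s fails at h, so \Box \neg s is false at e.
Satisfying worlds: {a, b, d, f}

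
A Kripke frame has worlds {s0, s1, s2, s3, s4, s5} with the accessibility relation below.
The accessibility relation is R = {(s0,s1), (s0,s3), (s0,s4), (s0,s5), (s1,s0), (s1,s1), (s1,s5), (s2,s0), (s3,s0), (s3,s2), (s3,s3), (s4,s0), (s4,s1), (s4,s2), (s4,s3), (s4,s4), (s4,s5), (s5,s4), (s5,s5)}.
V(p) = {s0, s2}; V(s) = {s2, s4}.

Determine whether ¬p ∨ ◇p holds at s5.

At s5: ¬p is true, ◇p is false, so ¬p ∨ ◇p is true.
  At s5: ◇p requires p at some successor in {s4, s5}.
    At s4: p is false.
    At s5: p is false.
  So ◇p is false at s5.

Yes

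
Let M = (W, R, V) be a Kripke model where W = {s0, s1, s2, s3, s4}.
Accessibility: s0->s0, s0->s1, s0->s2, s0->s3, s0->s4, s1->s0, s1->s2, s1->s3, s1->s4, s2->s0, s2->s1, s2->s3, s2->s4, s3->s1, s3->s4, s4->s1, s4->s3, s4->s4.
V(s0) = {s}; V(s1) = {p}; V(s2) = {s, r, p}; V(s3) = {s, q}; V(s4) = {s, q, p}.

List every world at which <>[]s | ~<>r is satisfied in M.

Recall that []ψ holds at a world iff ψ holds at every accessible world, and <>ψ holds iff ψ holds at some accessible world.
Let φ = <>[]s | ~<>r. Evaluate φ at each world:
  s0 (successors {s0, s1, s2, s3, s4}): φ is true.
  s1 (successors {s0, s2, s3, s4}): φ is false.
  s2 (successors {s0, s1, s3, s4}): φ is true.
  s3 (successors {s1, s4}): φ is true.
  s4 (successors {s1, s3, s4}): φ is true.
For instance, at s1:
  At s1: <>[]s is false, ~<>r is false, so <>[]s | ~<>r is false.
    At s1: <>[]s requires []s at some successor in {s0, s2, s3, s4}.
      At s0: []s is false.
      At s2: []s is false.
      At s3: []s is false.
      At s4: []s is false.
    So <>[]s is false at s1.
    At s1: <>r is true, so ~<>r is false.
      At s1: <>r requires r at some successor in {s0, s2, s3, s4}.
        r holds at s2, so <>r is true at s1.
Satisfying worlds: {s0, s2, s3, s4}

s0, s2, s3, s4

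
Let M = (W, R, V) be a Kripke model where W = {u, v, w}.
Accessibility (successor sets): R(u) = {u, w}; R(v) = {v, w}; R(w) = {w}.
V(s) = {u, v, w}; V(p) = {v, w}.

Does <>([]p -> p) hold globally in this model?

Yes

Let φ = <>([]p -> p). Evaluate φ at each world:
  u (successors {u, w}): φ is true.
  v (successors {v, w}): φ is true.
  w (successors {w}): φ is true.
For instance, at v:
  At v: <>([]p -> p) requires []p -> p at some successor in {v, w}.
    []p -> p holds at v, so <>([]p -> p) is true at v.
      At v: []p is true, p is true, so []p -> p is true.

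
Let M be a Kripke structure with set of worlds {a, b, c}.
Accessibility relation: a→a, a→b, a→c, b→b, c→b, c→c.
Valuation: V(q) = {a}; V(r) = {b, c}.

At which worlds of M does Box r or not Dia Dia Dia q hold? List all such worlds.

Let φ = Box r or not Dia Dia Dia q. Evaluate φ at each world:
  a (successors {a, b, c}): φ is false.
  b (successors {b}): φ is true.
  c (successors {b, c}): φ is true.
For instance, at a:
  At a: Box r is false, not Dia Dia Dia q is false, so Box r or not Dia Dia Dia q is false.
    At a: Box r requires r at every successor {a, b, c}.
      r fails at a, so Box r is false at a.
    At a: Dia Dia Dia q is true, so not Dia Dia Dia q is false.
      At a: Dia Dia Dia q requires Dia Dia q at some successor in {a, b, c}.
        Dia Dia q holds at a, so Dia Dia Dia q is true at a.
Satisfying worlds: {b, c}

b, c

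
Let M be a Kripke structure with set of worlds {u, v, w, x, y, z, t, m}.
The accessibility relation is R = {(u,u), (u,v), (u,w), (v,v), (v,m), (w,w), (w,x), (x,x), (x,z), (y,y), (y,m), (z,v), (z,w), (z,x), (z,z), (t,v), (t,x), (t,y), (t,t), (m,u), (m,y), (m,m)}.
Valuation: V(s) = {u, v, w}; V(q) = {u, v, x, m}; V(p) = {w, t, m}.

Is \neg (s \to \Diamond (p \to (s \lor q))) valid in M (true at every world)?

No

Let φ = \neg (s \to \Diamond (p \to (s \lor q))). Evaluate φ at each world:
  u (successors {u, v, w}): φ is false.
  v (successors {v, m}): φ is false.
  w (successors {w, x}): φ is false.
  x (successors {x, z}): φ is false.
  y (successors {y, m}): φ is false.
  z (successors {v, w, x, z}): φ is false.
  t (successors {v, x, y, t}): φ is false.
  m (successors {u, y, m}): φ is false.
Detail at u (counterexample):
  At u: s \to \Diamond (p \to (s \lor q)) is true, so \neg (s \to \Diamond (p \to (s \lor q))) is false.
    At u: s is true, \Diamond (p \to (s \lor q)) is true, so s \to \Diamond (p \to (s \lor q)) is true.
      At u: \Diamond (p \to (s \lor q)) requires p \to (s \lor q) at some successor in {u, v, w}.
        p \to (s \lor q) holds at u, so \Diamond (p \to (s \lor q)) is true at u.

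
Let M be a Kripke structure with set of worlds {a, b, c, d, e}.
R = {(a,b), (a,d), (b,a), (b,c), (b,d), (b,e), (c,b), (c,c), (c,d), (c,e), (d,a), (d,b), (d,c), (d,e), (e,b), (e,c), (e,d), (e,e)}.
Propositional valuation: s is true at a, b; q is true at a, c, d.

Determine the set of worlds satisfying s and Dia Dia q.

Let φ = s and Dia Dia q. Evaluate φ at each world:
  a (successors {b, d}): φ is true.
  b (successors {a, c, d, e}): φ is true.
  c (successors {b, c, d, e}): φ is false.
  d (successors {a, b, c, e}): φ is false.
  e (successors {b, c, d, e}): φ is false.
For instance, at b:
  At b: s is true, Dia Dia q is true, so s and Dia Dia q is true.
    At b: Dia Dia q requires Dia q at some successor in {a, c, d, e}.
      Dia q holds at a, so Dia Dia q is true at b.
Satisfying worlds: {a, b}

a, b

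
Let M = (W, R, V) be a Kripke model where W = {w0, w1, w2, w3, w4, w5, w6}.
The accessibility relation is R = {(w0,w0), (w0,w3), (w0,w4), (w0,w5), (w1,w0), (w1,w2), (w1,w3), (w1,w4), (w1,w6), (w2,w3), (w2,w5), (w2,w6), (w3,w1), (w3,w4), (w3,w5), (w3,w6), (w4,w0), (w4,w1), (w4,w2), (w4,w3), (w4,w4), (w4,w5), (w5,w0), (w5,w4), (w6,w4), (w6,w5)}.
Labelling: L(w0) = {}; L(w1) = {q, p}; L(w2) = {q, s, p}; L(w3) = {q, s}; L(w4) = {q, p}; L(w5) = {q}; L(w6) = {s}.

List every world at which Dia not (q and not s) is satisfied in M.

w0, w1, w2, w3, w4, w5

Recall that Dia ψ holds at a world iff ψ holds at some accessible world.
Let φ = Dia not (q and not s). Evaluate φ at each world:
  w0 (successors {w0, w3, w4, w5}): φ is true.
  w1 (successors {w0, w2, w3, w4, w6}): φ is true.
  w2 (successors {w3, w5, w6}): φ is true.
  w3 (successors {w1, w4, w5, w6}): φ is true.
  w4 (successors {w0, w1, w2, w3, w4, w5}): φ is true.
  w5 (successors {w0, w4}): φ is true.
  w6 (successors {w4, w5}): φ is false.
For instance, at w1:
  At w1: Dia not (q and not s) requires not (q and not s) at some successor in {w0, w2, w3, w4, w6}.
    not (q and not s) holds at w0, so Dia not (q and not s) is true at w1.
Satisfying worlds: {w0, w1, w2, w3, w4, w5}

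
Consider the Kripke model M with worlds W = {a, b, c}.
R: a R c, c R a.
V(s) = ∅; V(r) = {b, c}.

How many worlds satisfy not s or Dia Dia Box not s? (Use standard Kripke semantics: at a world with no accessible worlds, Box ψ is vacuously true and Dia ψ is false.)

3

Let φ = not s or Dia Dia Box not s. Evaluate φ at each world:
  a (successors {c}): φ is true.
  b (successors ∅): φ is true.
  c (successors {a}): φ is true.
For instance, at c:
  At c: not s is true, Dia Dia Box not s is true, so not s or Dia Dia Box not s is true.
    At c: Dia Dia Box not s requires Dia Box not s at some successor in {a}.
      Dia Box not s holds at a, so Dia Dia Box not s is true at c.
Satisfying worlds: {a, b, c}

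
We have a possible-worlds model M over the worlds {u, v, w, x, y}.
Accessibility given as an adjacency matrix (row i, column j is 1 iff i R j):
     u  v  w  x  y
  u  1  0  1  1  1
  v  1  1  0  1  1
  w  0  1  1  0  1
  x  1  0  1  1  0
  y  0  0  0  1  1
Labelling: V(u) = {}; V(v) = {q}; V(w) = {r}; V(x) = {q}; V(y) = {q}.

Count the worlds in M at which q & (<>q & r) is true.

0

Let φ = q & (<>q & r). Evaluate φ at each world:
  u (successors {u, w, x, y}): φ is false.
  v (successors {u, v, x, y}): φ is false.
  w (successors {v, w, y}): φ is false.
  x (successors {u, w, x}): φ is false.
  y (successors {x, y}): φ is false.
For instance, at x:
  At x: q is true, <>q & r is false, so q & (<>q & r) is false.
    At x: <>q is true, r is false, so <>q & r is false.
      At x: <>q requires q at some successor in {u, w, x}.
        q holds at x, so <>q is true at x.
Satisfying worlds: none.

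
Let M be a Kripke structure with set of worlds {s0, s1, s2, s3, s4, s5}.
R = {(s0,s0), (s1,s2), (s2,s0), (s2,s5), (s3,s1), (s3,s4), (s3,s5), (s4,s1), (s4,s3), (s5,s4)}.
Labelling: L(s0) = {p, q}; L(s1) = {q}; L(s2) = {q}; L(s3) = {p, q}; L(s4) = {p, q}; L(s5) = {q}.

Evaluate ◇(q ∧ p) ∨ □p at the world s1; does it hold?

No

At s1: ◇(q ∧ p) is false, □p is false, so ◇(q ∧ p) ∨ □p is false.
  At s1: ◇(q ∧ p) requires q ∧ p at some successor in {s2}.
    At s2: q ∧ p is false.
  So ◇(q ∧ p) is false at s1.
  At s1: □p requires p at every successor {s2}.
    p fails at s2, so □p is false at s1.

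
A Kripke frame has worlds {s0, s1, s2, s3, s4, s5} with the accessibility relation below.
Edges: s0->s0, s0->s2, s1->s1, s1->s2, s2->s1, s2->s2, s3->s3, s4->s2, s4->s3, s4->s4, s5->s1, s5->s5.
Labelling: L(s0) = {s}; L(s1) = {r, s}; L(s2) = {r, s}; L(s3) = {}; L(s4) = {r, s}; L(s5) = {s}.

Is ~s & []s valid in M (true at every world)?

No

Let φ = ~s & []s. Evaluate φ at each world:
  s0 (successors {s0, s2}): φ is false.
  s1 (successors {s1, s2}): φ is false.
  s2 (successors {s1, s2}): φ is false.
  s3 (successors {s3}): φ is false.
  s4 (successors {s2, s3, s4}): φ is false.
  s5 (successors {s1, s5}): φ is false.
Detail at s0 (counterexample):
  At s0: ~s is false, []s is true, so ~s & []s is false.
    At s0: []s requires s at every successor {s0, s2}.
      At s0: s is true.
      At s2: s is true.
    So []s is true at s0.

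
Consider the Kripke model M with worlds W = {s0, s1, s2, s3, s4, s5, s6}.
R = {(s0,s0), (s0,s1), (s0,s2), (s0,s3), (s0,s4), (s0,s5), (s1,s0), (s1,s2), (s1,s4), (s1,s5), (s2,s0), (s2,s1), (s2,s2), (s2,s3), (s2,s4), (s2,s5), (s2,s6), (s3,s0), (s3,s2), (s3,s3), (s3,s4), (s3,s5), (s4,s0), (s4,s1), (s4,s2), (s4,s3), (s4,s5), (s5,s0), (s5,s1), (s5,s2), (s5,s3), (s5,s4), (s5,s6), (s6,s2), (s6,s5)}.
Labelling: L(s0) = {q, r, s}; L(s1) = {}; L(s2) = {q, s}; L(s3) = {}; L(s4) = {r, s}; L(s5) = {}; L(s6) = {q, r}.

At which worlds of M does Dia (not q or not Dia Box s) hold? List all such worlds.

s0, s1, s2, s3, s4, s5, s6

Recall that Box ψ holds at a world iff ψ holds at every accessible world, and Dia ψ holds iff ψ holds at some accessible world.
Let φ = Dia (not q or not Dia Box s). Evaluate φ at each world:
  s0 (successors {s0, s1, s2, s3, s4, s5}): φ is true.
  s1 (successors {s0, s2, s4, s5}): φ is true.
  s2 (successors {s0, s1, s2, s3, s4, s5, s6}): φ is true.
  s3 (successors {s0, s2, s3, s4, s5}): φ is true.
  s4 (successors {s0, s1, s2, s3, s5}): φ is true.
  s5 (successors {s0, s1, s2, s3, s4, s6}): φ is true.
  s6 (successors {s2, s5}): φ is true.
For instance, at s1:
  At s1: Dia (not q or not Dia Box s) requires not q or not Dia Box s at some successor in {s0, s2, s4, s5}.
    not q or not Dia Box s holds at s0, so Dia (not q or not Dia Box s) is true at s1.
      At s0: not q is false, not Dia Box s is true, so not q or not Dia Box s is true.
Satisfying worlds: {s0, s1, s2, s3, s4, s5, s6}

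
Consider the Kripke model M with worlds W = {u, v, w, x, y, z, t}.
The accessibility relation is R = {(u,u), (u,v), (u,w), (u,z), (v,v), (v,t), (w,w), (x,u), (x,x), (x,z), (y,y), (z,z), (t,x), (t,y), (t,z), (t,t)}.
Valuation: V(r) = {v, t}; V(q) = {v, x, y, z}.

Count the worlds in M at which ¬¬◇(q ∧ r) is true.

2

Let φ = ¬¬◇(q ∧ r). Evaluate φ at each world:
  u (successors {u, v, w, z}): φ is true.
  v (successors {v, t}): φ is true.
  w (successors {w}): φ is false.
  x (successors {u, x, z}): φ is false.
  y (successors {y}): φ is false.
  z (successors {z}): φ is false.
  t (successors {x, y, z, t}): φ is false.
For instance, at z:
  At z: ¬◇(q ∧ r) is true, so ¬¬◇(q ∧ r) is false.
    At z: ◇(q ∧ r) is false, so ¬◇(q ∧ r) is true.
      At z: ◇(q ∧ r) requires q ∧ r at some successor in {z}.
        At z: q ∧ r is false.
      So ◇(q ∧ r) is false at z.
Satisfying worlds: {u, v}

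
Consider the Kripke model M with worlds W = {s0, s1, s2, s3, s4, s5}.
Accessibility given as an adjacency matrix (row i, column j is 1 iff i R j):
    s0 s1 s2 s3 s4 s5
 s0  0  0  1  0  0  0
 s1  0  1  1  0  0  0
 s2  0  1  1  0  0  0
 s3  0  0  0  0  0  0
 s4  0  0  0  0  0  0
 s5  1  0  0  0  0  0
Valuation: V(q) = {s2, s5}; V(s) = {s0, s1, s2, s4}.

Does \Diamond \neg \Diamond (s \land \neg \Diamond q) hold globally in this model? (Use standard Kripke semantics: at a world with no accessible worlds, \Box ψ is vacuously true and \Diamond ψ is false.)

Let φ = \Diamond \neg \Diamond (s \land \neg \Diamond q). Evaluate φ at each world:
  s0 (successors {s2}): φ is true.
  s1 (successors {s1, s2}): φ is true.
  s2 (successors {s1, s2}): φ is true.
  s3 (successors ∅): φ is false.
  s4 (successors ∅): φ is false.
  s5 (successors {s0}): φ is true.
Detail at s3 (counterexample):
  At s3: no accessible worlds, so \Diamond \neg \Diamond (s \land \neg \Diamond q) is false.

No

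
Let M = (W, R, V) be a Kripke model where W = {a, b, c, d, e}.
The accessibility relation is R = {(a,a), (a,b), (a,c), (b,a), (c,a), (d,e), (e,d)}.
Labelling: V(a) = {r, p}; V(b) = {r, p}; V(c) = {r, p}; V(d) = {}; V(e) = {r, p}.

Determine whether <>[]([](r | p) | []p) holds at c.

At c: <>[]([](r | p) | []p) requires []([](r | p) | []p) at some successor in {a}.
  []([](r | p) | []p) holds at a, so <>[]([](r | p) | []p) is true at c.
    At a: []([](r | p) | []p) requires [](r | p) | []p at every successor {a, b, c}.
      At a: [](r | p) | []p is true.
      At b: [](r | p) | []p is true.
      At c: [](r | p) | []p is true.
    So []([](r | p) | []p) is true at a.

Yes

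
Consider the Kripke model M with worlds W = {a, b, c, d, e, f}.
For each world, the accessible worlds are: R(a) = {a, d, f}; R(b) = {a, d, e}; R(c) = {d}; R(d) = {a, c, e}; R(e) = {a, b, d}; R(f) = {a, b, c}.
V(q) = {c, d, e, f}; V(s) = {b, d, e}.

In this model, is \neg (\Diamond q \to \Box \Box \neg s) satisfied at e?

Yes

At e: \Diamond q \to \Box \Box \neg s is false, so \neg (\Diamond q \to \Box \Box \neg s) is true.
  At e: \Diamond q is true, \Box \Box \neg s is false, so \Diamond q \to \Box \Box \neg s is false.
    At e: \Diamond q requires q at some successor in {a, b, d}.
      q holds at d, so \Diamond q is true at e.
    At e: \Box \Box \neg s requires \Box \neg s at every successor {a, b, d}.
      \Box \neg s fails at a, so \Box \Box \neg s is false at e.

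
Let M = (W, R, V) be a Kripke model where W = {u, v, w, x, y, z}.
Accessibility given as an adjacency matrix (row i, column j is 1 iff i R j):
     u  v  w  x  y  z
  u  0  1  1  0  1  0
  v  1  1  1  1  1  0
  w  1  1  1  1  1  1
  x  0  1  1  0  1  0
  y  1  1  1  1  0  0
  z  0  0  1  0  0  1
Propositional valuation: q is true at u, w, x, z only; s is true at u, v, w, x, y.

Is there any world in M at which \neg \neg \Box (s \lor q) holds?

Yes

Recall that \Box ψ holds at a world iff ψ holds at every accessible world, and \Diamond ψ holds iff ψ holds at some accessible world.
Let φ = \neg \neg \Box (s \lor q). Evaluate φ at each world:
  u (successors {v, w, y}): φ is true.
  v (successors {u, v, w, x, y}): φ is true.
  w (successors {u, v, w, x, y, z}): φ is true.
  x (successors {v, w, y}): φ is true.
  y (successors {u, v, w, x}): φ is true.
  z (successors {w, z}): φ is true.
Detail at u (witness):
  At u: \neg \Box (s \lor q) is false, so \neg \neg \Box (s \lor q) is true.
    At u: \Box (s \lor q) is true, so \neg \Box (s \lor q) is false.
      At u: \Box (s \lor q) requires s \lor q at every successor {v, w, y}.
        At v: s \lor q is true.
        At w: s \lor q is true.
        At y: s \lor q is true.
      So \Box (s \lor q) is true at u.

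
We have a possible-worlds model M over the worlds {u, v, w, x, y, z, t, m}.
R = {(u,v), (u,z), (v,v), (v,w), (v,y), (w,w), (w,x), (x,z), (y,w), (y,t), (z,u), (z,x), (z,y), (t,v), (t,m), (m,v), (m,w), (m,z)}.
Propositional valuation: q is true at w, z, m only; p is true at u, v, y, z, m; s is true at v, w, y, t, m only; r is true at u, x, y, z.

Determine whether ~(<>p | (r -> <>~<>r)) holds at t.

At t: <>p | (r -> <>~<>r) is true, so ~(<>p | (r -> <>~<>r)) is false.
  At t: <>p is true, r -> <>~<>r is true, so <>p | (r -> <>~<>r) is true.
    At t: <>p requires p at some successor in {v, m}.
      p holds at v, so <>p is true at t.
    At t: r is false, <>~<>r is false, so r -> <>~<>r is true.
      At t: <>~<>r requires ~<>r at some successor in {v, m}.
        At v: ~<>r is false.
        At m: ~<>r is false.
      So <>~<>r is false at t.

No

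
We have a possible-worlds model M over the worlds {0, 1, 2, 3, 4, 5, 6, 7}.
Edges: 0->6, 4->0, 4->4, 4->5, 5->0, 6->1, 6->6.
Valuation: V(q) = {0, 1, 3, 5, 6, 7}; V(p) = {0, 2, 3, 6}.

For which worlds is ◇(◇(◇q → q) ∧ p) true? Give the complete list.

Recall that ◇ψ holds at a world iff ψ holds at some accessible world.
Let φ = ◇(◇(◇q → q) ∧ p). Evaluate φ at each world:
  0 (successors {6}): φ is true.
  1 (successors ∅): φ is false.
  2 (successors ∅): φ is false.
  3 (successors ∅): φ is false.
  4 (successors {0, 4, 5}): φ is true.
  5 (successors {0}): φ is true.
  6 (successors {1, 6}): φ is true.
  7 (successors ∅): φ is false.
For instance, at 0:
  At 0: ◇(◇(◇q → q) ∧ p) requires ◇(◇q → q) ∧ p at some successor in {6}.
    ◇(◇q → q) ∧ p holds at 6, so ◇(◇(◇q → q) ∧ p) is true at 0.
      At 6: ◇(◇q → q) is true, p is true, so ◇(◇q → q) ∧ p is true.
Satisfying worlds: {0, 4, 5, 6}

0, 4, 5, 6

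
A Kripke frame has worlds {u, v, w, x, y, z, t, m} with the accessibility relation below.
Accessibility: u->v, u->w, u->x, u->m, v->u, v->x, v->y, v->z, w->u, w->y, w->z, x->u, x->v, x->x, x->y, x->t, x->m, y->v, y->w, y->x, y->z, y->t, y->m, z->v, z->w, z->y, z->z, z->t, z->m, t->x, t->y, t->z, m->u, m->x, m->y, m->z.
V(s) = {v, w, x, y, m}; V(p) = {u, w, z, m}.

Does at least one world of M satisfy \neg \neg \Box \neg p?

Let φ = \neg \neg \Box \neg p. Evaluate φ at each world:
  u (successors {v, w, x, m}): φ is false.
  v (successors {u, x, y, z}): φ is false.
  w (successors {u, y, z}): φ is false.
  x (successors {u, v, x, y, t, m}): φ is false.
  y (successors {v, w, x, z, t, m}): φ is false.
  z (successors {v, w, y, z, t, m}): φ is false.
  t (successors {x, y, z}): φ is false.
  m (successors {u, x, y, z}): φ is false.
For instance, at z:
  At z: \neg \Box \neg p is true, so \neg \neg \Box \neg p is false.
    At z: \Box \neg p is false, so \neg \Box \neg p is true.
      At z: \Box \neg p requires \neg p at every successor {v, w, y, z, t, m}.
        \neg p fails at w, so \Box \neg p is false at z.

No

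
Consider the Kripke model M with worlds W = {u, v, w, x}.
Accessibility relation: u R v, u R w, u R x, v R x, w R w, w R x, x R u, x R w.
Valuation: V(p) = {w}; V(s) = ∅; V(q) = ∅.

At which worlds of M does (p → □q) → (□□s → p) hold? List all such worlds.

Let φ = (p → □q) → (□□s → p). Evaluate φ at each world:
  u (successors {v, w, x}): φ is true.
  v (successors {x}): φ is true.
  w (successors {w, x}): φ is true.
  x (successors {u, w}): φ is true.
For instance, at w:
  At w: p → □q is false, □□s → p is true, so (p → □q) → (□□s → p) is true.
    At w: p is true, □q is false, so p → □q is false.
      At w: □q requires q at every successor {w, x}.
        q fails at w, so □q is false at w.
    At w: □□s is false, p is true, so □□s → p is true.
      At w: □□s requires □s at every successor {w, x}.
        □s fails at w, so □□s is false at w.
Satisfying worlds: {u, v, w, x}

u, v, w, x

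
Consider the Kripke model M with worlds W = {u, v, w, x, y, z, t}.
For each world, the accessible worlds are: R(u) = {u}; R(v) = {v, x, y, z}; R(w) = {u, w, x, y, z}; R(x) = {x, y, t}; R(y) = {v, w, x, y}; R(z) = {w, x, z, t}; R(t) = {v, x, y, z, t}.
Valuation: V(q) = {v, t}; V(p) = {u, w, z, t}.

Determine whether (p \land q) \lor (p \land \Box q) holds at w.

Recall that \Box ψ holds at a world iff ψ holds at every accessible world, and \Diamond ψ holds iff ψ holds at some accessible world.
At w: p \land q is false, p \land \Box q is false, so (p \land q) \lor (p \land \Box q) is false.
  At w: p is true, \Box q is false, so p \land \Box q is false.
    At w: \Box q requires q at every successor {u, w, x, y, z}.
      q fails at u, so \Box q is false at w.

No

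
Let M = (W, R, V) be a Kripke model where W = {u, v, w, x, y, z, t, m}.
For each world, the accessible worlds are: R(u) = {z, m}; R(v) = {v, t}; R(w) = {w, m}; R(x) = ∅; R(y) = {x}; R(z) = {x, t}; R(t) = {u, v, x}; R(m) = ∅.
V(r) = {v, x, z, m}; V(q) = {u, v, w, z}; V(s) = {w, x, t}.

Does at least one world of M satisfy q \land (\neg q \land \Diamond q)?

Let φ = q \land (\neg q \land \Diamond q). Evaluate φ at each world:
  u (successors {z, m}): φ is false.
  v (successors {v, t}): φ is false.
  w (successors {w, m}): φ is false.
  x (successors ∅): φ is false.
  y (successors {x}): φ is false.
  z (successors {x, t}): φ is false.
  t (successors {u, v, x}): φ is false.
  m (successors ∅): φ is false.
For instance, at u:
  At u: q is true, \neg q \land \Diamond q is false, so q \land (\neg q \land \Diamond q) is false.
    At u: \neg q is false, \Diamond q is true, so \neg q \land \Diamond q is false.
      At u: \Diamond q requires q at some successor in {z, m}.
        q holds at z, so \Diamond q is true at u.

No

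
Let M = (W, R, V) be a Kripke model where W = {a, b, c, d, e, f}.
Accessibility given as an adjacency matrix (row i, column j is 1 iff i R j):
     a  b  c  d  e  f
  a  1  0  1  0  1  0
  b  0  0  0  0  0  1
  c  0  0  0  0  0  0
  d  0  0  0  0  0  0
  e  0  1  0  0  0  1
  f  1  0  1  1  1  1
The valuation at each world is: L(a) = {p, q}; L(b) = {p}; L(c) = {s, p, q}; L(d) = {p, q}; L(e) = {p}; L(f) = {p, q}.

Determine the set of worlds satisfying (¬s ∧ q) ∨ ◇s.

Let φ = (¬s ∧ q) ∨ ◇s. Evaluate φ at each world:
  a (successors {a, c, e}): φ is true.
  b (successors {f}): φ is false.
  c (successors ∅): φ is false.
  d (successors ∅): φ is true.
  e (successors {b, f}): φ is false.
  f (successors {a, c, d, e, f}): φ is true.
For instance, at e:
  At e: ¬s ∧ q is false, ◇s is false, so (¬s ∧ q) ∨ ◇s is false.
    At e: ◇s requires s at some successor in {b, f}.
      At b: s is false.
      At f: s is false.
    So ◇s is false at e.
Satisfying worlds: {a, d, f}

a, d, f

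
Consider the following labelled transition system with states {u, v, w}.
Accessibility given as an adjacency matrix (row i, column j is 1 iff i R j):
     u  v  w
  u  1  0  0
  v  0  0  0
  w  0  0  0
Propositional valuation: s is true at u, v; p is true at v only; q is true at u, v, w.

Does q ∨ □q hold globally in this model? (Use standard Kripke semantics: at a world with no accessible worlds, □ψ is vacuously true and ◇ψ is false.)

Yes

Let φ = q ∨ □q. Evaluate φ at each world:
  u (successors {u}): φ is true.
  v (successors ∅): φ is true.
  w (successors ∅): φ is true.
For instance, at u:
  At u: q is true, □q is true, so q ∨ □q is true.
    At u: □q requires q at every successor {u}.
      At u: q is true.
    So □q is true at u.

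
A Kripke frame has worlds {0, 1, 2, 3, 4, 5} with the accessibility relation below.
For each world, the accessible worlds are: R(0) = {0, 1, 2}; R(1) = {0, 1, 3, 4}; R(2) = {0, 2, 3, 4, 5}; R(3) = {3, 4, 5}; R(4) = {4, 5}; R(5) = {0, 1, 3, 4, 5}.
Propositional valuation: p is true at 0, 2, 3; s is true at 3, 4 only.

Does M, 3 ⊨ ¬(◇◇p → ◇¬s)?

At 3: ◇◇p → ◇¬s is true, so ¬(◇◇p → ◇¬s) is false.
  At 3: ◇◇p is true, ◇¬s is true, so ◇◇p → ◇¬s is true.
    At 3: ◇◇p requires ◇p at some successor in {3, 4, 5}.
      ◇p holds at 3, so ◇◇p is true at 3.
    At 3: ◇¬s requires ¬s at some successor in {3, 4, 5}.
      ¬s holds at 5, so ◇¬s is true at 3.

No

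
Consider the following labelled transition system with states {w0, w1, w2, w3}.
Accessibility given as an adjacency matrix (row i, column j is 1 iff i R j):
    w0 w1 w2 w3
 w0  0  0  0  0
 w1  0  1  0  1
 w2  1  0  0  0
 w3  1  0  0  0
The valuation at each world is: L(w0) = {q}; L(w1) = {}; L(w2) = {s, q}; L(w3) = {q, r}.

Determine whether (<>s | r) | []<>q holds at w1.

Yes

At w1: <>s | r is false, []<>q is true, so (<>s | r) | []<>q is true.
  At w1: <>s is false, r is false, so <>s | r is false.
    At w1: <>s requires s at some successor in {w1, w3}.
      At w1: s is false.
      At w3: s is false.
    So <>s is false at w1.
  At w1: []<>q requires <>q at every successor {w1, w3}.
      At w1: <>q requires q at some successor in {w1, w3}.
        q holds at w3, so <>q is true at w1.
      At w3: <>q requires q at some successor in {w0}.
        q holds at w0, so <>q is true at w3.
  So []<>q is true at w1.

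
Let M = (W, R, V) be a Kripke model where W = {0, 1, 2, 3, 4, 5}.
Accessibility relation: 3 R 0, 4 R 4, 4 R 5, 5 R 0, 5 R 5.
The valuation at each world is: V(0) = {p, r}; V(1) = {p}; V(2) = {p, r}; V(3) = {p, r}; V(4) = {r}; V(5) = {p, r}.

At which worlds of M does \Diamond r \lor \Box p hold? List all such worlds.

Recall that \Box ψ holds at a world iff ψ holds at every accessible world, and \Diamond ψ holds iff ψ holds at some accessible world.
Let φ = \Diamond r \lor \Box p. Evaluate φ at each world:
  0 (successors ∅): φ is true.
  1 (successors ∅): φ is true.
  2 (successors ∅): φ is true.
  3 (successors {0}): φ is true.
  4 (successors {4, 5}): φ is true.
  5 (successors {0, 5}): φ is true.
For instance, at 5:
  At 5: \Diamond r is true, \Box p is true, so \Diamond r \lor \Box p is true.
    At 5: \Diamond r requires r at some successor in {0, 5}.
      r holds at 0, so \Diamond r is true at 5.
    At 5: \Box p requires p at every successor {0, 5}.
      At 0: p is true.
      At 5: p is true.
    So \Box p is true at 5.
Satisfying worlds: {0, 1, 2, 3, 4, 5}

0, 1, 2, 3, 4, 5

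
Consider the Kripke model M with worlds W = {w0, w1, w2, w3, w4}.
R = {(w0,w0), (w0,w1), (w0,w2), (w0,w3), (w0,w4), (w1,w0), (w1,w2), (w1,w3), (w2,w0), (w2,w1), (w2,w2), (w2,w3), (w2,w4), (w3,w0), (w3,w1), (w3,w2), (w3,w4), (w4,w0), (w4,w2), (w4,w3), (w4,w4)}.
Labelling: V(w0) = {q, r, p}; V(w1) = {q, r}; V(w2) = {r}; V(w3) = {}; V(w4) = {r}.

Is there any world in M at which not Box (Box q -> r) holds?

No

Let φ = not Box (Box q -> r). Evaluate φ at each world:
  w0 (successors {w0, w1, w2, w3, w4}): φ is false.
  w1 (successors {w0, w2, w3}): φ is false.
  w2 (successors {w0, w1, w2, w3, w4}): φ is false.
  w3 (successors {w0, w1, w2, w4}): φ is false.
  w4 (successors {w0, w2, w3, w4}): φ is false.
For instance, at w3:
  At w3: Box (Box q -> r) is true, so not Box (Box q -> r) is false.
    At w3: Box (Box q -> r) requires Box q -> r at every successor {w0, w1, w2, w4}.
      At w0: Box q -> r is true.
      At w1: Box q -> r is true.
      At w2: Box q -> r is true.
      At w4: Box q -> r is true.
    So Box (Box q -> r) is true at w3.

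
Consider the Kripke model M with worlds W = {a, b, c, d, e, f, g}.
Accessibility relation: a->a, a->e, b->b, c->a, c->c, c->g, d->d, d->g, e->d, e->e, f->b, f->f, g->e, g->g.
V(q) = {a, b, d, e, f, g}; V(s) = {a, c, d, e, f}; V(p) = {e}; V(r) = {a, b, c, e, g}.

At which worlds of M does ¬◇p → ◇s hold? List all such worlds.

a, c, d, e, f, g

Let φ = ¬◇p → ◇s. Evaluate φ at each world:
  a (successors {a, e}): φ is true.
  b (successors {b}): φ is false.
  c (successors {a, c, g}): φ is true.
  d (successors {d, g}): φ is true.
  e (successors {d, e}): φ is true.
  f (successors {b, f}): φ is true.
  g (successors {e, g}): φ is true.
For instance, at b:
  At b: ¬◇p is true, ◇s is false, so ¬◇p → ◇s is false.
    At b: ◇p is false, so ¬◇p is true.
      At b: ◇p requires p at some successor in {b}.
        At b: p is false.
      So ◇p is false at b.
    At b: ◇s requires s at some successor in {b}.
      At b: s is false.
    So ◇s is false at b.
Satisfying worlds: {a, c, d, e, f, g}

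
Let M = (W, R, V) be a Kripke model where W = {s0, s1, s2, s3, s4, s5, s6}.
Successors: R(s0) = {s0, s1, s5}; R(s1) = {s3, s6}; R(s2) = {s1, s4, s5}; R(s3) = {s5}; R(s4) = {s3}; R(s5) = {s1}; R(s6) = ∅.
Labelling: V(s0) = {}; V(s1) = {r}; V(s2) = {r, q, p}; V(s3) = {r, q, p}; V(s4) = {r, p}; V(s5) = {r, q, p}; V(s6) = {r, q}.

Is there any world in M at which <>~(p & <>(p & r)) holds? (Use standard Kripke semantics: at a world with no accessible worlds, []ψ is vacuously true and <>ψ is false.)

Yes

Recall that <>ψ holds at a world iff ψ holds at some accessible world.
Let φ = <>~(p & <>(p & r)). Evaluate φ at each world:
  s0 (successors {s0, s1, s5}): φ is true.
  s1 (successors {s3, s6}): φ is true.
  s2 (successors {s1, s4, s5}): φ is true.
  s3 (successors {s5}): φ is true.
  s4 (successors {s3}): φ is false.
  s5 (successors {s1}): φ is true.
  s6 (successors ∅): φ is false.
Detail at s0 (witness):
  At s0: <>~(p & <>(p & r)) requires ~(p & <>(p & r)) at some successor in {s0, s1, s5}.
    ~(p & <>(p & r)) holds at s0, so <>~(p & <>(p & r)) is true at s0.
      At s0: p & <>(p & r) is false, so ~(p & <>(p & r)) is true.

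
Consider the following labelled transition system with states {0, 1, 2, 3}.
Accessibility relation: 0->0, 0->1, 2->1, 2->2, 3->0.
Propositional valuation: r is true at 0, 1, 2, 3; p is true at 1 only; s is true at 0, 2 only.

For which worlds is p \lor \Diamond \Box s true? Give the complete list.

Let φ = p \lor \Diamond \Box s. Evaluate φ at each world:
  0 (successors {0, 1}): φ is true.
  1 (successors ∅): φ is true.
  2 (successors {1, 2}): φ is true.
  3 (successors {0}): φ is false.
For instance, at 2:
  At 2: p is false, \Diamond \Box s is true, so p \lor \Diamond \Box s is true.
    At 2: \Diamond \Box s requires \Box s at some successor in {1, 2}.
      \Box s holds at 1, so \Diamond \Box s is true at 2.
Satisfying worlds: {0, 1, 2}

0, 1, 2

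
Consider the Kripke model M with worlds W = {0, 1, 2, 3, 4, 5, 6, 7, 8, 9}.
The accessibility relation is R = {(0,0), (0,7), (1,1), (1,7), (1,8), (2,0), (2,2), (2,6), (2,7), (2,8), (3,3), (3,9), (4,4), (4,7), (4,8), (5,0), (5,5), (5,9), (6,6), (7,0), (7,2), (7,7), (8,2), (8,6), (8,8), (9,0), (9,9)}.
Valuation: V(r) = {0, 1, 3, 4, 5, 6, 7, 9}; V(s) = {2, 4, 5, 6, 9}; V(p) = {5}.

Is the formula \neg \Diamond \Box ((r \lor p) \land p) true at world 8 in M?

Recall that \Box ψ holds at a world iff ψ holds at every accessible world, and \Diamond ψ holds iff ψ holds at some accessible world.
At 8: \Diamond \Box ((r \lor p) \land p) is false, so \neg \Diamond \Box ((r \lor p) \land p) is true.
  At 8: \Diamond \Box ((r \lor p) \land p) requires \Box ((r \lor p) \land p) at some successor in {2, 6, 8}.
    At 2: \Box ((r \lor p) \land p) is false.
    At 6: \Box ((r \lor p) \land p) is false.
    At 8: \Box ((r \lor p) \land p) is false.
  So \Diamond \Box ((r \lor p) \land p) is false at 8.

Yes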